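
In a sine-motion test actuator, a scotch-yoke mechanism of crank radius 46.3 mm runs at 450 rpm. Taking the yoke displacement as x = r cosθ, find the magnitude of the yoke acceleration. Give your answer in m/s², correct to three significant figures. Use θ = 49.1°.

67.3

ω = 47.12 rad/s (from 450 rpm).
x = r cosθ ⇒ ẍ = −rω² cosθ (ω constant).
|a| = rω²|cosθ| = 0.0463·(47.12)²·|cos 49.1°| = 67.318 m/s².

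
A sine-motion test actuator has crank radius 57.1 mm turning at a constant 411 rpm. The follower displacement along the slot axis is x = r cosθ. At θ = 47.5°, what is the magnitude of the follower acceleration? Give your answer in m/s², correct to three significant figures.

71.5

ω = 43.04 rad/s (from 411 rpm).
x = r cosθ ⇒ ẍ = −rω² cosθ (ω constant).
|a| = rω²|cosθ| = 0.0571·(43.04)²·|cos 47.5°| = 71.46 m/s².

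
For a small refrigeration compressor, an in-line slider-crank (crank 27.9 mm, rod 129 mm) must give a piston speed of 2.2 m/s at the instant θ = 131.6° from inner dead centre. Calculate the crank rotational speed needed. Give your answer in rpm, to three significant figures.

1180

For an in-line slider-crank, |v_piston| = rω|sinθ|·[1 + r cosθ/√(L² − r² sin²θ)].
With r = 0.0279 m, L = 0.129 m, θ = 131.6°: the bracketed kinematic factor |dx/dθ| = 0.017828 m.
ω = v/|dx/dθ| = 2.2/0.017828 = 123.4 rad/s.
N = 60ω/(2π) = 1178.4 rpm.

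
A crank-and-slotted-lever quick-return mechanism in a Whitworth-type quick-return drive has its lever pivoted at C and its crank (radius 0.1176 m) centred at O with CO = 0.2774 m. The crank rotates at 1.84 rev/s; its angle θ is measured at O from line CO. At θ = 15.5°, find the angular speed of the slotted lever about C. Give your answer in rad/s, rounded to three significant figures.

3.41

ω = 11.56 rad/s (from 1.84 rev/s).
Crank pin A relative to C: A = (d + r cosθ, r sinθ); lever angle φ = atan2(r sinθ, d + r cosθ).
Differentiating tanφ: φ̇ = rω(d cosθ + r)/(d² + r² + 2dr cosθ).
d² + r² + 2dr cosθ = |CA|² = 0.153652 m²;  d cosθ + r = +0.38491 m.
|ω_lever| = |0.1176·11.56·+0.38491| / 0.153652 = 3.4059 rad/s.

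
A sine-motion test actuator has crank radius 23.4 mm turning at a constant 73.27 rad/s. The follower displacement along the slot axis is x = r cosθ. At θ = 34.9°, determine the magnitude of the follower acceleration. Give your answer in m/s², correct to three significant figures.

ω = 73.27 rad/s
x = r cosθ ⇒ ẍ = −rω² cosθ (ω constant).
|a| = rω²|cosθ| = 0.0234·(73.27)²·|cos 34.9°| = 103.03 m/s².

103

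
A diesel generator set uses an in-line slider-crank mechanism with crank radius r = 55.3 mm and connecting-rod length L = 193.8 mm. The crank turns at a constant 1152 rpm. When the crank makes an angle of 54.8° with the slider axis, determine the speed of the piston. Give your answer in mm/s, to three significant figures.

6370

ω = 2π·1152/60 = 120.6 rad/s
For an in-line slider-crank, x = r cosθ + √(L² − r² sin²θ), so v = −rω sinθ·[1 + r cosθ/√(L² − r² sin²θ)].
With r = 0.0553 m, L = 0.1938 m, θ = 54.8°: √(L² − r² sin²θ) = 0.18846 m.
v = −0.0553·120.6·0.81714·[1 + 0.0553·0.57643/0.18846] = -6.3734 m/s.
|v| = 6.3734 m/s = 6373.4 mm/s.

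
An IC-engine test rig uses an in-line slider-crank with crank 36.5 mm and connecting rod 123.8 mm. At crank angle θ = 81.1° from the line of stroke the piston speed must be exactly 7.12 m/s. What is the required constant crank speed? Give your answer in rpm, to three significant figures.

For an in-line slider-crank, |v_piston| = rω|sinθ|·[1 + r cosθ/√(L² − r² sin²θ)].
With r = 0.0365 m, L = 0.1238 m, θ = 81.1°: the bracketed kinematic factor |dx/dθ| = 0.03778 m.
ω = v/|dx/dθ| = 7.12/0.03778 = 188.46 rad/s.
N = 60ω/(2π) = 1799.7 rpm.

1800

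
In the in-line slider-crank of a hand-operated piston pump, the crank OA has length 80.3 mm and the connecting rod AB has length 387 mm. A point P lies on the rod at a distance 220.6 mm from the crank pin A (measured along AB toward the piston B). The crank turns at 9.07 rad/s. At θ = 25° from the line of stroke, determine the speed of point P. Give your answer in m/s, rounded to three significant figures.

0.444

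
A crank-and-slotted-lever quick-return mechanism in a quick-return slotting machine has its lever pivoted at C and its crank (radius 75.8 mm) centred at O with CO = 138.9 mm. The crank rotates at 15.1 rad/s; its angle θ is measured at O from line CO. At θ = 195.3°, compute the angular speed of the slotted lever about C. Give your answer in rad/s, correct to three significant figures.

14.1

ω = 15.1 rad/s
Crank pin A relative to C: A = (d + r cosθ, r sinθ); lever angle φ = atan2(r sinθ, d + r cosθ).
Differentiating tanφ: φ̇ = rω(d cosθ + r)/(d² + r² + 2dr cosθ).
d² + r² + 2dr cosθ = |CA|² = 0.00472793 m²;  d cosθ + r = -0.058177 m.
|ω_lever| = |0.0758·15.1·-0.058177| / 0.00472793 = 14.084 rad/s.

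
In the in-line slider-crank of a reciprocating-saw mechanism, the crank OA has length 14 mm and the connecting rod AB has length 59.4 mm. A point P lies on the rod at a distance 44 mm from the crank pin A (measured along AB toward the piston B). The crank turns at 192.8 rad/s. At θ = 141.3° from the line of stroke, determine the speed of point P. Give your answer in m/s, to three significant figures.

ω = 192.8 rad/s.  Crank-pin speed |V_A| = rω = 2.6992 m/s, perpendicular to OA.
Rod angle: sinφ = −(r/L) sinθ ⇒ φ = -8.474°; ω_rod = −rω cosθ/√(L²−r²sin²θ) = +35.855 rad/s.
V_P = V_A + ω_rod × AP, with AP = 0.044 m along the rod.
Components: V_Px = −rω sinθ − a·ω_rod·sinφ = -1.4552 m/s;  V_Py = rω cosθ + a·ω_rod·cosφ = -0.54614 m/s.
|V_P| = √(V_Px² + V_Py²) = 1.5543 m/s.

1.55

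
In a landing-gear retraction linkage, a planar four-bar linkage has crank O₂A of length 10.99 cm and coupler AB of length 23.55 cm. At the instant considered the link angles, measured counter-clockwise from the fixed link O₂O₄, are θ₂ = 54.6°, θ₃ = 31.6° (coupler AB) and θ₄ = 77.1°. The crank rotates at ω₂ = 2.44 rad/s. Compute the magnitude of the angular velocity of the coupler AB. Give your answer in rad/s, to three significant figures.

0.611

ω₂ = 2.44 rad/s
Differentiating the loop-closure r₂e^{iθ₂}+r₃e^{iθ₃}=r₁+r₄e^{iθ₄} gives r₂ω₂e^{iθ₂}+r₃ω₃e^{iθ₃}=r₄ω₄e^{iθ₄}.
Eliminating the other unknown: ω₃ = r₂ω₂ sin(θ₄−θ₂) / [r₃ sin(θ₃−θ₄)].
Numerator sine = +0.38268; denominator sine = -0.71325.
Result = 0.1099·2.44·(+0.38268) / (0.2355·(-0.71325)) = -0.61093 rad/s; magnitude 0.61093 rad/s.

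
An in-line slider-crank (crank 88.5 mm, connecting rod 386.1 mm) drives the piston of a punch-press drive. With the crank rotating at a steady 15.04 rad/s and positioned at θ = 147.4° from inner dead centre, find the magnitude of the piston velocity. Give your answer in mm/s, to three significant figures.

578

ω = 15.04 rad/s
For an in-line slider-crank, x = r cosθ + √(L² − r² sin²θ), so v = −rω sinθ·[1 + r cosθ/√(L² − r² sin²θ)].
With r = 0.0885 m, L = 0.3861 m, θ = 147.4°: √(L² − r² sin²θ) = 0.38314 m.
v = −0.0885·15.04·0.53877·[1 + 0.0885·-0.84245/0.38314] = -0.57758 m/s.
|v| = 0.57758 m/s = 577.58 mm/s.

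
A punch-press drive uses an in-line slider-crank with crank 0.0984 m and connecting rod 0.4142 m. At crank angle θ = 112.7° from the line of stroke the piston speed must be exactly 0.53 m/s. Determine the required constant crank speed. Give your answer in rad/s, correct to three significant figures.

For an in-line slider-crank, |v_piston| = rω|sinθ|·[1 + r cosθ/√(L² − r² sin²θ)].
With r = 0.0984 m, L = 0.4142 m, θ = 112.7°: the bracketed kinematic factor |dx/dθ| = 0.082248 m.
ω = v/|dx/dθ| = 0.53/0.082248 = 6.4439 rad/s.

6.44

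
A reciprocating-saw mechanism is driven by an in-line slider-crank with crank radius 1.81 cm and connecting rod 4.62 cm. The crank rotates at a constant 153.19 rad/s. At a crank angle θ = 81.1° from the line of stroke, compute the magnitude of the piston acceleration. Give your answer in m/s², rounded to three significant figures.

ω = 153.2 rad/s
x(θ) = r cosθ + √(L² − r² sin²θ); with ω constant, a = ω²·d²x/dθ².
d²x/dθ² = −r cosθ − r²(cos2θ)/√u − r⁴ sin²2θ/(4u^{3/2}),  u = L² − r² sin²θ = 0.00181467 m².
Substituting r = 0.0181 m, L = 0.0462 m, θ = 81.1°: d²x/dθ² = +0.0044897 m.
a = ω²·d²x/dθ² = (153.2)²·(+0.0044897) = +105.36 m/s²;  |a| = 105.36 m/s².

105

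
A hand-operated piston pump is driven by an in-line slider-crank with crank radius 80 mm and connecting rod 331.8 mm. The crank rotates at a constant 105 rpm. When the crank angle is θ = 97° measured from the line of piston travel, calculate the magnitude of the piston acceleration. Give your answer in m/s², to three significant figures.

ω = 2π·105/60 = 11 rad/s
x(θ) = r cosθ + √(L² − r² sin²θ); with ω constant, a = ω²·d²x/dθ².
d²x/dθ² = −r cosθ − r²(cos2θ)/√u − r⁴ sin²2θ/(4u^{3/2}),  u = L² − r² sin²θ = 0.103786 m².
Substituting r = 0.08 m, L = 0.3318 m, θ = 97°: d²x/dθ² = +0.029007 m.
a = ω²·d²x/dθ² = (11)²·(+0.029007) = +3.5071 m/s²;  |a| = 3.5071 m/s².

3.51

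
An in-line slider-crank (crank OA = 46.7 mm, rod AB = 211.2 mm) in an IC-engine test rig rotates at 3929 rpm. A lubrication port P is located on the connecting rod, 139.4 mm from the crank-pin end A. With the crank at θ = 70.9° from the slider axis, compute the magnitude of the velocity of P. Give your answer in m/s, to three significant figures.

19.2

ω = 411.4 rad/s.  Crank-pin speed |V_A| = rω = 19.214 m/s, perpendicular to OA.
Rod angle: sinφ = −(r/L) sinθ ⇒ φ = -12.061°; ω_rod = −rω cosθ/√(L²−r²sin²θ) = -30.441 rad/s.
V_P = V_A + ω_rod × AP, with AP = 0.1394 m along the rod.
Components: V_Px = −rω sinθ − a·ω_rod·sinφ = -19.043 m/s;  V_Py = rω cosθ + a·ω_rod·cosφ = +2.1374 m/s.
|V_P| = √(V_Px² + V_Py²) = 19.163 m/s.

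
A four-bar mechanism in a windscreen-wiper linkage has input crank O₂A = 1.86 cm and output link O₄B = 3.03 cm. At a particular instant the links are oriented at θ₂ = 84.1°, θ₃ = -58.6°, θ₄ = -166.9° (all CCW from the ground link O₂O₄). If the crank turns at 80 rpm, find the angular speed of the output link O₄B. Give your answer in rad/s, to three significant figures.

3.28

ω₂ = 8.378 rad/s (from 80 rpm).
Differentiating the loop-closure r₂e^{iθ₂}+r₃e^{iθ₃}=r₁+r₄e^{iθ₄} gives r₂ω₂e^{iθ₂}+r₃ω₃e^{iθ₃}=r₄ω₄e^{iθ₄}.
Eliminating the other unknown: ω₄ = r₂ω₂ sin(θ₂−θ₃) / [r₄ sin(θ₄−θ₃)].
Numerator sine = +0.60599; denominator sine = -0.94943.
Result = 0.0186·8.378·(+0.60599) / (0.0303·(-0.94943)) = -3.2824 rad/s; magnitude 3.2824 rad/s.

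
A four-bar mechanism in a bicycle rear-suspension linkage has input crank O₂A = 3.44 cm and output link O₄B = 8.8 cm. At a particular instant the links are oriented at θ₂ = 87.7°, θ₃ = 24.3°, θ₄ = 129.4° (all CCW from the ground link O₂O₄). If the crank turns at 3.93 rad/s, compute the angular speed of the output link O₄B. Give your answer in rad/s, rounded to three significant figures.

1.42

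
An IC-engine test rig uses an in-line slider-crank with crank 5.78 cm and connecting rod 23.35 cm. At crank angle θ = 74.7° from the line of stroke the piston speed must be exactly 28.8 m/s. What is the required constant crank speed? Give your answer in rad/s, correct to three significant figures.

For an in-line slider-crank, |v_piston| = rω|sinθ|·[1 + r cosθ/√(L² − r² sin²θ)].
With r = 0.0578 m, L = 0.2335 m, θ = 74.7°: the bracketed kinematic factor |dx/dθ| = 0.059501 m.
ω = v/|dx/dθ| = 28.8/0.059501 = 484.02 rad/s.

484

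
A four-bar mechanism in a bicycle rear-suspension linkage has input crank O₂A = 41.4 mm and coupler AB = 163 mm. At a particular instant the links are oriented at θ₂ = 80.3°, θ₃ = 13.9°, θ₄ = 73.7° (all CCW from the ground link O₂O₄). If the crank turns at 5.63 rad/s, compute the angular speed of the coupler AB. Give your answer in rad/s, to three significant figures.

0.190

ω₂ = 5.63 rad/s
Differentiating the loop-closure r₂e^{iθ₂}+r₃e^{iθ₃}=r₁+r₄e^{iθ₄} gives r₂ω₂e^{iθ₂}+r₃ω₃e^{iθ₃}=r₄ω₄e^{iθ₄}.
Eliminating the other unknown: ω₃ = r₂ω₂ sin(θ₄−θ₂) / [r₃ sin(θ₃−θ₄)].
Numerator sine = -0.11494; denominator sine = -0.86427.
Result = 0.0414·5.63·(-0.11494) / (0.163·(-0.86427)) = +0.19016 rad/s; magnitude 0.19016 rad/s.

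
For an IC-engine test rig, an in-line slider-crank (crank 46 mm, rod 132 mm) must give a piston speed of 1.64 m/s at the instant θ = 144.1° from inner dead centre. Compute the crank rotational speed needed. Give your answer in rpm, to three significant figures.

816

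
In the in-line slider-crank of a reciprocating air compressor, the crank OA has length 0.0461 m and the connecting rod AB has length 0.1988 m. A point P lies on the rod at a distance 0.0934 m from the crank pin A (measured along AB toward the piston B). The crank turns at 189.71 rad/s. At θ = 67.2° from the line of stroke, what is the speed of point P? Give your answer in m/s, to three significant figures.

ω = 189.7 rad/s.  Crank-pin speed |V_A| = rω = 8.7456 m/s, perpendicular to OA.
Rod angle: sinφ = −(r/L) sinθ ⇒ φ = -12.343°; ω_rod = −rω cosθ/√(L²−r²sin²θ) = -17.451 rad/s.
V_P = V_A + ω_rod × AP, with AP = 0.0934 m along the rod.
Components: V_Px = −rω sinθ − a·ω_rod·sinφ = -8.4107 m/s;  V_Py = rω cosθ + a·ω_rod·cosφ = +1.7968 m/s.
|V_P| = √(V_Px² + V_Py²) = 8.6005 m/s.

8.60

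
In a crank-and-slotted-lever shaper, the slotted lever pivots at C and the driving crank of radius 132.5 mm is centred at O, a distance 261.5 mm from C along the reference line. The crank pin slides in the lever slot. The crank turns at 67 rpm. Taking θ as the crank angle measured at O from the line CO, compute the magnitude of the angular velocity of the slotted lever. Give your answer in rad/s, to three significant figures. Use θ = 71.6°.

1.85

ω = 7.016 rad/s (from 67 rpm).
Crank pin A relative to C: A = (d + r cosθ, r sinθ); lever angle φ = atan2(r sinθ, d + r cosθ).
Differentiating tanφ: φ̇ = rω(d cosθ + r)/(d² + r² + 2dr cosθ).
d² + r² + 2dr cosθ = |CA|² = 0.107812 m²;  d cosθ + r = +0.21504 m.
|ω_lever| = |0.1325·7.016·+0.21504| / 0.107812 = 1.8543 rad/s.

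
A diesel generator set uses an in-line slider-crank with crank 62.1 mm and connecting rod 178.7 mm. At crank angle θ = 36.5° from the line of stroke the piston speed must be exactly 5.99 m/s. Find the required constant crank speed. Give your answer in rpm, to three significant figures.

1200

For an in-line slider-crank, |v_piston| = rω|sinθ|·[1 + r cosθ/√(L² − r² sin²θ)].
With r = 0.0621 m, L = 0.1787 m, θ = 36.5°: the bracketed kinematic factor |dx/dθ| = 0.047485 m.
ω = v/|dx/dθ| = 5.99/0.047485 = 126.15 rad/s.
N = 60ω/(2π) = 1204.6 rpm.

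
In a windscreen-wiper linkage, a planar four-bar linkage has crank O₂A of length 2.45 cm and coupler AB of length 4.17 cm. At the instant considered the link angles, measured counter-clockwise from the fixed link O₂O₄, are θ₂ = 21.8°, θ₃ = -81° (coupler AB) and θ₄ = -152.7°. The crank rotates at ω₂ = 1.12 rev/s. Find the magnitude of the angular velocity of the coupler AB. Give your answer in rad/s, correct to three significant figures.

0.417

ω₂ = 7.037 rad/s (from 1.12 rev/s).
Differentiating the loop-closure r₂e^{iθ₂}+r₃e^{iθ₃}=r₁+r₄e^{iθ₄} gives r₂ω₂e^{iθ₂}+r₃ω₃e^{iθ₃}=r₄ω₄e^{iθ₄}.
Eliminating the other unknown: ω₃ = r₂ω₂ sin(θ₄−θ₂) / [r₃ sin(θ₃−θ₄)].
Numerator sine = -0.09585; denominator sine = +0.94943.
Result = 0.0245·7.037·(-0.09585) / (0.0417·(+0.94943)) = -0.41739 rad/s; magnitude 0.41739 rad/s.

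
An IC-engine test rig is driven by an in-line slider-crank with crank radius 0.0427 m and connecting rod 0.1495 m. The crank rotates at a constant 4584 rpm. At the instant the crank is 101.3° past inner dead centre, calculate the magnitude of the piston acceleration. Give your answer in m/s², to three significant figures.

4620

ω = 2π·4584/60 = 480 rad/s
x(θ) = r cosθ + √(L² − r² sin²θ); with ω constant, a = ω²·d²x/dθ².
d²x/dθ² = −r cosθ − r²(cos2θ)/√u − r⁴ sin²2θ/(4u^{3/2}),  u = L² − r² sin²θ = 0.020597 m².
Substituting r = 0.0427 m, L = 0.1495 m, θ = 101.3°: d²x/dθ² = +0.020054 m.
a = ω²·d²x/dθ² = (480)²·(+0.020054) = +4621.2 m/s²;  |a| = 4621.2 m/s².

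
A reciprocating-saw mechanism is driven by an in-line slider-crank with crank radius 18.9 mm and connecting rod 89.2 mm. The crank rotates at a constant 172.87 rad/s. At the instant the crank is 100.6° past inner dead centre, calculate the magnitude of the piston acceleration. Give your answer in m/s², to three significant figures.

218

ω = 172.9 rad/s
x(θ) = r cosθ + √(L² − r² sin²θ); with ω constant, a = ω²·d²x/dθ².
d²x/dθ² = −r cosθ − r²(cos2θ)/√u − r⁴ sin²2θ/(4u^{3/2}),  u = L² − r² sin²θ = 0.00761152 m².
Substituting r = 0.0189 m, L = 0.0892 m, θ = 100.6°: d²x/dθ² = +0.0072877 m.
a = ω²·d²x/dθ² = (172.9)²·(+0.0072877) = +217.79 m/s²;  |a| = 217.79 m/s².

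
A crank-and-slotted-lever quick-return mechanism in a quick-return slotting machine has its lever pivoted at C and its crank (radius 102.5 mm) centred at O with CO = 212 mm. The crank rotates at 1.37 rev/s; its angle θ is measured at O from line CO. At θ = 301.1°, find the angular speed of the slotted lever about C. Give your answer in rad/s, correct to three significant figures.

2.40

ω = 8.608 rad/s (from 1.37 rev/s).
Crank pin A relative to C: A = (d + r cosθ, r sinθ); lever angle φ = atan2(r sinθ, d + r cosθ).
Differentiating tanφ: φ̇ = rω(d cosθ + r)/(d² + r² + 2dr cosθ).
d² + r² + 2dr cosθ = |CA|² = 0.0778988 m²;  d cosθ + r = +0.21201 m.
|ω_lever| = |0.1025·8.608·+0.21201| / 0.0778988 = 2.4013 rad/s.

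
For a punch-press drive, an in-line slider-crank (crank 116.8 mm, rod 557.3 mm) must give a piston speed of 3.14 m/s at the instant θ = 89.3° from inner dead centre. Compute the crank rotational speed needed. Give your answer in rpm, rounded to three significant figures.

256

For an in-line slider-crank, |v_piston| = rω|sinθ|·[1 + r cosθ/√(L² − r² sin²θ)].
With r = 0.1168 m, L = 0.5573 m, θ = 89.3°: the bracketed kinematic factor |dx/dθ| = 0.1171 m.
ω = v/|dx/dθ| = 3.14/0.1171 = 26.815 rad/s.
N = 60ω/(2π) = 256.07 rpm.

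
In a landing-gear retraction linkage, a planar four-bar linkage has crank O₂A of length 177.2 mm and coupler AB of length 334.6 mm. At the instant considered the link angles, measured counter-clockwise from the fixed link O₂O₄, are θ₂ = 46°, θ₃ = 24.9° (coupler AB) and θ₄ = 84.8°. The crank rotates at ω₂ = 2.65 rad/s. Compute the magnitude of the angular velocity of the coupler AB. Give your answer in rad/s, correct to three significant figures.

ω₂ = 2.65 rad/s
Differentiating the loop-closure r₂e^{iθ₂}+r₃e^{iθ₃}=r₁+r₄e^{iθ₄} gives r₂ω₂e^{iθ₂}+r₃ω₃e^{iθ₃}=r₄ω₄e^{iθ₄}.
Eliminating the other unknown: ω₃ = r₂ω₂ sin(θ₄−θ₂) / [r₃ sin(θ₃−θ₄)].
Numerator sine = +0.62660; denominator sine = -0.86515.
Result = 0.1772·2.65·(+0.62660) / (0.3346·(-0.86515)) = -1.0164 rad/s; magnitude 1.0164 rad/s.

1.02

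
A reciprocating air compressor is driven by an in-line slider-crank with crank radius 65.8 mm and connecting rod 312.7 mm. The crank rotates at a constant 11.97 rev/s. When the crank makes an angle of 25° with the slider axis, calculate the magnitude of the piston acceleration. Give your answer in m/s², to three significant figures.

ω = 2π·12 = 75.21 rad/s
x(θ) = r cosθ + √(L² − r² sin²θ); with ω constant, a = ω²·d²x/dθ².
d²x/dθ² = −r cosθ − r²(cos2θ)/√u − r⁴ sin²2θ/(4u^{3/2}),  u = L² − r² sin²θ = 0.097008 m².
Substituting r = 0.0658 m, L = 0.3127 m, θ = 25°: d²x/dθ² = -0.068662 m.
a = ω²·d²x/dθ² = (75.21)²·(-0.068662) = -388.38 m/s²;  |a| = 388.38 m/s².

388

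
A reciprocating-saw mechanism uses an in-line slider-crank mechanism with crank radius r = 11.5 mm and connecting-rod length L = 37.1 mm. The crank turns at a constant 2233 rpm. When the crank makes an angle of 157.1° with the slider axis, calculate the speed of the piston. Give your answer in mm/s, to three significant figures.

745

ω = 2π·2233/60 = 233.8 rad/s
For an in-line slider-crank, x = r cosθ + √(L² − r² sin²θ), so v = −rω sinθ·[1 + r cosθ/√(L² − r² sin²θ)].
With r = 0.0115 m, L = 0.0371 m, θ = 157.1°: √(L² − r² sin²θ) = 0.036829 m.
v = −0.0115·233.8·0.38912·[1 + 0.0115·-0.92119/0.036829] = -0.74542 m/s.
|v| = 0.74542 m/s = 745.42 mm/s.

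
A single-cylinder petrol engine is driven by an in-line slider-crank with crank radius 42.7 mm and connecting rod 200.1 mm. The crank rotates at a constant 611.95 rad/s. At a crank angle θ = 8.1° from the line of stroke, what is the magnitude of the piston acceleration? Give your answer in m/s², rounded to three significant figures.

19100

ω = 612 rad/s
x(θ) = r cosθ + √(L² − r² sin²θ); with ω constant, a = ω²·d²x/dθ².
d²x/dθ² = −r cosθ − r²(cos2θ)/√u − r⁴ sin²2θ/(4u^{3/2}),  u = L² − r² sin²θ = 0.0400038 m².
Substituting r = 0.0427 m, L = 0.2001 m, θ = 8.1°: d²x/dθ² = -0.051036 m.
a = ω²·d²x/dθ² = (612)²·(-0.051036) = -19112 m/s²;  |a| = 19112 m/s².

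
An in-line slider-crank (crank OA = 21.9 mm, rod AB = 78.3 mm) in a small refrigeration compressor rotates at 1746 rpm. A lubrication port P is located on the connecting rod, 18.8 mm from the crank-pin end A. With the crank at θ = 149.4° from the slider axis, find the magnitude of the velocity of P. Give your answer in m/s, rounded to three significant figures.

ω = 182.8 rad/s.  Crank-pin speed |V_A| = rω = 4.0042 m/s, perpendicular to OA.
Rod angle: sinφ = −(r/L) sinθ ⇒ φ = -8.185°; ω_rod = −rω cosθ/√(L²−r²sin²θ) = +44.471 rad/s.
V_P = V_A + ω_rod × AP, with AP = 0.0188 m along the rod.
Components: V_Px = −rω sinθ − a·ω_rod·sinφ = -1.9193 m/s;  V_Py = rω cosθ + a·ω_rod·cosφ = -2.6191 m/s.
|V_P| = √(V_Px² + V_Py²) = 3.247 m/s.

3.25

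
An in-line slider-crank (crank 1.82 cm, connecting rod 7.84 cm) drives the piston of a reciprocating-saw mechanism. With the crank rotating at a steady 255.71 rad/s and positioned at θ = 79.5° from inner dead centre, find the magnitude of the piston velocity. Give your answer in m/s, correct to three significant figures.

ω = 255.7 rad/s
For an in-line slider-crank, x = r cosθ + √(L² − r² sin²θ), so v = −rω sinθ·[1 + r cosθ/√(L² − r² sin²θ)].
With r = 0.0182 m, L = 0.0784 m, θ = 79.5°: √(L² − r² sin²θ) = 0.07633 m.
v = −0.0182·255.7·0.98325·[1 + 0.0182·0.18224/0.07633] = -4.7748 m/s.
|v| = 4.7748 m/s.

4.77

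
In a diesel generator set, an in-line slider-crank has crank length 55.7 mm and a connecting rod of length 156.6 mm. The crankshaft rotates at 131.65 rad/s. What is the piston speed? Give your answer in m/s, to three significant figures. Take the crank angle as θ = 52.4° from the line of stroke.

7.12

ω = 131.7 rad/s
For an in-line slider-crank, x = r cosθ + √(L² − r² sin²θ), so v = −rω sinθ·[1 + r cosθ/√(L² − r² sin²θ)].
With r = 0.0557 m, L = 0.1566 m, θ = 52.4°: √(L² − r² sin²θ) = 0.15025 m.
v = −0.0557·131.7·0.79229·[1 + 0.0557·0.61015/0.15025] = -7.1239 m/s.
|v| = 7.1239 m/s.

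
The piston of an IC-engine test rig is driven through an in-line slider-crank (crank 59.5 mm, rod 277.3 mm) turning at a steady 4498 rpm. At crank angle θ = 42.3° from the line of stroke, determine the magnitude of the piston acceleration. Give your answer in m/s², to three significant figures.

ω = 2π·4498/60 = 471 rad/s
x(θ) = r cosθ + √(L² − r² sin²θ); with ω constant, a = ω²·d²x/dθ².
d²x/dθ² = −r cosθ − r²(cos2θ)/√u − r⁴ sin²2θ/(4u^{3/2}),  u = L² − r² sin²θ = 0.0752917 m².
Substituting r = 0.0595 m, L = 0.2773 m, θ = 42.3°: d²x/dθ² = -0.045373 m.
a = ω²·d²x/dθ² = (471)²·(-0.045373) = -10067 m/s²;  |a| = 10067 m/s².

10100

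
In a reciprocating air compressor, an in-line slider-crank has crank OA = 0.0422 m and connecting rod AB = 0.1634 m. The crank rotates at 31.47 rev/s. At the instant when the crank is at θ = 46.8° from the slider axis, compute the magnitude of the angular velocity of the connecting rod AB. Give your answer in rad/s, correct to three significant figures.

35.6

ω = 197.7 rad/s (converted from 31.47 rev/s).
The rod makes angle φ with the slider axis where L sinφ = r sinθ; differentiating, L cosφ·φ̇ = r ω cosθ.
L cosφ = √(L² − r² sin²θ) = 0.16048 m.
|ω_rod| = r ω |cosθ| / √(L² − r² sin²θ) = 0.0422·197.7·0.68455/0.16048 = 35.594 rad/s.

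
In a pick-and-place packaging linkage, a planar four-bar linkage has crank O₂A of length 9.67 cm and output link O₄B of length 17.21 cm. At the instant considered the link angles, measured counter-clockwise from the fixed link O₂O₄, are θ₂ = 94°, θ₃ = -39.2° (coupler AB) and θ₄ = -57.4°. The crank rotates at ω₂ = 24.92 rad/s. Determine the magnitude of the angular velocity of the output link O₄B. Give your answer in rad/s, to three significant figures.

ω₂ = 24.92 rad/s
Differentiating the loop-closure r₂e^{iθ₂}+r₃e^{iθ₃}=r₁+r₄e^{iθ₄} gives r₂ω₂e^{iθ₂}+r₃ω₃e^{iθ₃}=r₄ω₄e^{iθ₄}.
Eliminating the other unknown: ω₄ = r₂ω₂ sin(θ₂−θ₃) / [r₄ sin(θ₄−θ₃)].
Numerator sine = +0.72897; denominator sine = -0.31233.
Result = 0.0967·24.92·(+0.72897) / (0.1721·(-0.31233)) = -32.68 rad/s; magnitude 32.68 rad/s.

32.7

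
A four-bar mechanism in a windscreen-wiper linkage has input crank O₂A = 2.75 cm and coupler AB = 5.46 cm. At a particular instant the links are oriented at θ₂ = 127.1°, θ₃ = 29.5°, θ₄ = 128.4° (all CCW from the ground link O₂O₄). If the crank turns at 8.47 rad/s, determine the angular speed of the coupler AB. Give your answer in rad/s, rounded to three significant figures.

ω₂ = 8.47 rad/s
Differentiating the loop-closure r₂e^{iθ₂}+r₃e^{iθ₃}=r₁+r₄e^{iθ₄} gives r₂ω₂e^{iθ₂}+r₃ω₃e^{iθ₃}=r₄ω₄e^{iθ₄}.
Eliminating the other unknown: ω₃ = r₂ω₂ sin(θ₄−θ₂) / [r₃ sin(θ₃−θ₄)].
Numerator sine = +0.02269; denominator sine = -0.98796.
Result = 0.0275·8.47·(+0.02269) / (0.0546·(-0.98796)) = -0.097964 rad/s; magnitude 0.097964 rad/s.

0.0980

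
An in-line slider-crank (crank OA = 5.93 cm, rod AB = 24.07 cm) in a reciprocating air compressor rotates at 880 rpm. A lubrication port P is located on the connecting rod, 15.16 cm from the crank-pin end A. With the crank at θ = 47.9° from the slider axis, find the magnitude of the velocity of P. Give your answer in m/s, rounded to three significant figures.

4.68

ω = 92.15 rad/s.  Crank-pin speed |V_A| = rω = 5.4647 m/s, perpendicular to OA.
Rod angle: sinφ = −(r/L) sinθ ⇒ φ = -10.533°; ω_rod = −rω cosθ/√(L²−r²sin²θ) = -15.482 rad/s.
V_P = V_A + ω_rod × AP, with AP = 0.1516 m along the rod.
Components: V_Px = −rω sinθ − a·ω_rod·sinφ = -4.4837 m/s;  V_Py = rω cosθ + a·ω_rod·cosφ = +1.3562 m/s.
|V_P| = √(V_Px² + V_Py²) = 4.6843 m/s.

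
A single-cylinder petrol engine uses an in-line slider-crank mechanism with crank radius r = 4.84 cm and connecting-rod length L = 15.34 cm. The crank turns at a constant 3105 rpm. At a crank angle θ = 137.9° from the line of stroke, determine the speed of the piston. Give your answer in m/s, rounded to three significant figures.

ω = 2π·3105/60 = 325.2 rad/s
For an in-line slider-crank, x = r cosθ + √(L² − r² sin²θ), so v = −rω sinθ·[1 + r cosθ/√(L² − r² sin²θ)].
With r = 0.0484 m, L = 0.1534 m, θ = 137.9°: √(L² − r² sin²θ) = 0.14993 m.
v = −0.0484·325.2·0.67043·[1 + 0.0484·-0.74198/0.14993] = -8.0237 m/s.
|v| = 8.0237 m/s.

8.02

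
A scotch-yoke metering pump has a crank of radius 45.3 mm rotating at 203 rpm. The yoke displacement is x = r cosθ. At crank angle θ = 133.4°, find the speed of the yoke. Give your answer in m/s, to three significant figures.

0.700

ω = 21.26 rad/s (from 203 rpm).
x = r cosθ ⇒ ẋ = −rω sinθ.
|v| = rω|sinθ| = 0.0453·21.26·|sin 133.4°| = 0.69969 m/s.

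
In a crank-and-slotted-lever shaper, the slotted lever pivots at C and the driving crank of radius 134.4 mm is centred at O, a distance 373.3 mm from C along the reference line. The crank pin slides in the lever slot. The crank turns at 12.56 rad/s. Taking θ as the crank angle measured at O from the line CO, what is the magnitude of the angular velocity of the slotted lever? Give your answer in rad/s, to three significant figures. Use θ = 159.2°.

ω = 12.56 rad/s
Crank pin A relative to C: A = (d + r cosθ, r sinθ); lever angle φ = atan2(r sinθ, d + r cosθ).
Differentiating tanφ: φ̇ = rω(d cosθ + r)/(d² + r² + 2dr cosθ).
d² + r² + 2dr cosθ = |CA|² = 0.063613 m²;  d cosθ + r = -0.21457 m.
|ω_lever| = |0.1344·12.56·-0.21457| / 0.063613 = 5.6939 rad/s.

5.69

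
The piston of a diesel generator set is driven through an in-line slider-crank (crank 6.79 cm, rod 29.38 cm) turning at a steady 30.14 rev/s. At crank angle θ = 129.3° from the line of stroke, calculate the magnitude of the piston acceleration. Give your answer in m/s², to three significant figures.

ω = 2π·30.1 = 189.4 rad/s
x(θ) = r cosθ + √(L² − r² sin²θ); with ω constant, a = ω²·d²x/dθ².
d²x/dθ² = −r cosθ − r²(cos2θ)/√u − r⁴ sin²2θ/(4u^{3/2}),  u = L² − r² sin²θ = 0.0835576 m².
Substituting r = 0.0679 m, L = 0.2938 m, θ = 129.3°: d²x/dθ² = +0.045948 m.
a = ω²·d²x/dθ² = (189.4)²·(+0.045948) = +1647.8 m/s²;  |a| = 1647.8 m/s².

1650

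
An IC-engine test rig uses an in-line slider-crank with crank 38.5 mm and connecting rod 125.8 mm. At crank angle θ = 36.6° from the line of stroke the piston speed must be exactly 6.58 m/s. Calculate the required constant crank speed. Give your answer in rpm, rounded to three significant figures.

For an in-line slider-crank, |v_piston| = rω|sinθ|·[1 + r cosθ/√(L² − r² sin²θ)].
With r = 0.0385 m, L = 0.1258 m, θ = 36.6°: the bracketed kinematic factor |dx/dθ| = 0.028691 m.
ω = v/|dx/dθ| = 6.58/0.028691 = 229.34 rad/s.
N = 60ω/(2π) = 2190.1 rpm.

2190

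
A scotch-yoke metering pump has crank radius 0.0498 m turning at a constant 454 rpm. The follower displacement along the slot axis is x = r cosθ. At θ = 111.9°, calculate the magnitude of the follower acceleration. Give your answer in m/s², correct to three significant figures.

42.0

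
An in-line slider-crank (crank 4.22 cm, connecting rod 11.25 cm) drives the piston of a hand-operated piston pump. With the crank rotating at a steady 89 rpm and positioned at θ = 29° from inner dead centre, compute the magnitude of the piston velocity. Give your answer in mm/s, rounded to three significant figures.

ω = 2π·89/60 = 9.32 rad/s
For an in-line slider-crank, x = r cosθ + √(L² − r² sin²θ), so v = −rω sinθ·[1 + r cosθ/√(L² − r² sin²θ)].
With r = 0.0422 m, L = 0.1125 m, θ = 29°: √(L² − r² sin²θ) = 0.11062 m.
v = −0.0422·9.32·0.48481·[1 + 0.0422·0.87462/0.11062] = -0.2543 m/s.
|v| = 0.2543 m/s = 254.3 mm/s.

254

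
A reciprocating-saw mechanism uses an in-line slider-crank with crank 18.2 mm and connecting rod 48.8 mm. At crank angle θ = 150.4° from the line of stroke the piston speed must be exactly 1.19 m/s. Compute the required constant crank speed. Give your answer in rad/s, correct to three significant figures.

For an in-line slider-crank, |v_piston| = rω|sinθ|·[1 + r cosθ/√(L² − r² sin²θ)].
With r = 0.0182 m, L = 0.0488 m, θ = 150.4°: the bracketed kinematic factor |dx/dθ| = 0.0060238 m.
ω = v/|dx/dθ| = 1.19/0.0060238 = 197.55 rad/s.

198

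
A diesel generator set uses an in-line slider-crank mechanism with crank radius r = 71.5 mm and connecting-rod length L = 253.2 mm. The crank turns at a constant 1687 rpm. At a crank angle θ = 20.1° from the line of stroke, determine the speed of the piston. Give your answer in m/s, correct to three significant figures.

5.50

ω = 2π·1687/60 = 176.7 rad/s
For an in-line slider-crank, x = r cosθ + √(L² − r² sin²θ), so v = −rω sinθ·[1 + r cosθ/√(L² − r² sin²θ)].
With r = 0.0715 m, L = 0.2532 m, θ = 20.1°: √(L² − r² sin²θ) = 0.252 m.
v = −0.0715·176.7·0.34366·[1 + 0.0715·0.93909/0.252] = -5.4975 m/s.
|v| = 5.4975 m/s.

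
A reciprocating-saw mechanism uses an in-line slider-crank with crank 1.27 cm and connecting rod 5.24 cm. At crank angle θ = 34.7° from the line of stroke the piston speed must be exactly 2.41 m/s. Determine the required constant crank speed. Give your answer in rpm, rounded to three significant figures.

For an in-line slider-crank, |v_piston| = rω|sinθ|·[1 + r cosθ/√(L² − r² sin²θ)].
With r = 0.0127 m, L = 0.0524 m, θ = 34.7°: the bracketed kinematic factor |dx/dθ| = 0.0086844 m.
ω = v/|dx/dθ| = 2.41/0.0086844 = 277.51 rad/s.
N = 60ω/(2π) = 2650 rpm.

2650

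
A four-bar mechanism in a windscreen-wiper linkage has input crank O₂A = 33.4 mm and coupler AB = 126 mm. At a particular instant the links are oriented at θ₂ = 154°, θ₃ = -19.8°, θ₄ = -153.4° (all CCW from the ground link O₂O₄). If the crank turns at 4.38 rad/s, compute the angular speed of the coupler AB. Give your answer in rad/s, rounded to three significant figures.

ω₂ = 4.38 rad/s
Differentiating the loop-closure r₂e^{iθ₂}+r₃e^{iθ₃}=r₁+r₄e^{iθ₄} gives r₂ω₂e^{iθ₂}+r₃ω₃e^{iθ₃}=r₄ω₄e^{iθ₄}.
Eliminating the other unknown: ω₃ = r₂ω₂ sin(θ₄−θ₂) / [r₃ sin(θ₃−θ₄)].
Numerator sine = +0.79441; denominator sine = +0.72417.
Result = 0.0334·4.38·(+0.79441) / (0.126·(+0.72417)) = +1.2737 rad/s; magnitude 1.2737 rad/s.

1.27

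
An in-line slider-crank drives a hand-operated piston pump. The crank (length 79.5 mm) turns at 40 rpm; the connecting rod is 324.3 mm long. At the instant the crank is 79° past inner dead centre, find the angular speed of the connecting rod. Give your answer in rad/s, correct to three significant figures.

ω = 4.189 rad/s (converted from 40 rpm).
The rod makes angle φ with the slider axis where L sinφ = r sinθ; differentiating, L cosφ·φ̇ = r ω cosθ.
L cosφ = √(L² − r² sin²θ) = 0.31477 m.
|ω_rod| = r ω |cosθ| / √(L² − r² sin²θ) = 0.0795·4.189·0.19081/0.31477 = 0.20186 rad/s.

0.202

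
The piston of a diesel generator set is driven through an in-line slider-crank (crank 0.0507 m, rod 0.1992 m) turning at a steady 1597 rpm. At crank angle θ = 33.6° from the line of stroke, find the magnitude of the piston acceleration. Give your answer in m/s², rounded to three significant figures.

1330

ω = 2π·1597/60 = 167.2 rad/s
x(θ) = r cosθ + √(L² − r² sin²θ); with ω constant, a = ω²·d²x/dθ².
d²x/dθ² = −r cosθ − r²(cos2θ)/√u − r⁴ sin²2θ/(4u^{3/2}),  u = L² − r² sin²θ = 0.0388934 m².
Substituting r = 0.0507 m, L = 0.1992 m, θ = 33.6°: d²x/dθ² = -0.047463 m.
a = ω²·d²x/dθ² = (167.2)²·(-0.047463) = -1327.5 m/s²;  |a| = 1327.5 m/s².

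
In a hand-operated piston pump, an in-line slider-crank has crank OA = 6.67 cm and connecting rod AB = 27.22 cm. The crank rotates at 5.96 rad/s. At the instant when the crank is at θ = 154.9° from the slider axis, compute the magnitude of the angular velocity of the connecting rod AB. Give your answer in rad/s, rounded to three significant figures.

ω = 5.96 rad/s
The rod makes angle φ with the slider axis where L sinφ = r sinθ; differentiating, L cosφ·φ̇ = r ω cosθ.
L cosφ = √(L² − r² sin²θ) = 0.27073 m.
|ω_rod| = r ω |cosθ| / √(L² − r² sin²θ) = 0.0667·5.96·0.90557/0.27073 = 1.3297 rad/s.

1.33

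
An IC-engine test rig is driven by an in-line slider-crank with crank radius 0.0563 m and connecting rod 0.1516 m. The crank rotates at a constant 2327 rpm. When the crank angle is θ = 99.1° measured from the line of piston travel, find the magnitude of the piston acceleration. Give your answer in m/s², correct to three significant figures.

ω = 2π·2327/60 = 243.7 rad/s
x(θ) = r cosθ + √(L² − r² sin²θ); with ω constant, a = ω²·d²x/dθ².
d²x/dθ² = −r cosθ − r²(cos2θ)/√u − r⁴ sin²2θ/(4u^{3/2}),  u = L² − r² sin²θ = 0.0198922 m².
Substituting r = 0.0563 m, L = 0.1516 m, θ = 99.1°: d²x/dθ² = +0.030166 m.
a = ω²·d²x/dθ² = (243.7)²·(+0.030166) = +1791.3 m/s²;  |a| = 1791.3 m/s².

1790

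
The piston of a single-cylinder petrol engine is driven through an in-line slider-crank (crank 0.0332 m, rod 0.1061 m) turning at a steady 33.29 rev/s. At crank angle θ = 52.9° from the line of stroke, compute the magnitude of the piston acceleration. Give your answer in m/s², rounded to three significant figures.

760

ω = 2π·33.3 = 209.2 rad/s
x(θ) = r cosθ + √(L² − r² sin²θ); with ω constant, a = ω²·d²x/dθ².
d²x/dθ² = −r cosθ − r²(cos2θ)/√u − r⁴ sin²2θ/(4u^{3/2}),  u = L² − r² sin²θ = 0.010556 m².
Substituting r = 0.0332 m, L = 0.1061 m, θ = 52.9°: d²x/dθ² = -0.017365 m.
a = ω²·d²x/dθ² = (209.2)²·(-0.017365) = -759.72 m/s²;  |a| = 759.72 m/s².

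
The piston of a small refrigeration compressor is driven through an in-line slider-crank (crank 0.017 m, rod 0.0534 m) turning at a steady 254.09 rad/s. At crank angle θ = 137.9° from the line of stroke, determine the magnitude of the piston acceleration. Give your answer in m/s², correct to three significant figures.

ω = 254.1 rad/s
x(θ) = r cosθ + √(L² − r² sin²θ); with ω constant, a = ω²·d²x/dθ².
d²x/dθ² = −r cosθ − r²(cos2θ)/√u − r⁴ sin²2θ/(4u^{3/2}),  u = L² − r² sin²θ = 0.00272166 m².
Substituting r = 0.017 m, L = 0.0534 m, θ = 137.9°: d²x/dθ² = +0.011908 m.
a = ω²·d²x/dθ² = (254.1)²·(+0.011908) = +768.82 m/s²;  |a| = 768.82 m/s².

769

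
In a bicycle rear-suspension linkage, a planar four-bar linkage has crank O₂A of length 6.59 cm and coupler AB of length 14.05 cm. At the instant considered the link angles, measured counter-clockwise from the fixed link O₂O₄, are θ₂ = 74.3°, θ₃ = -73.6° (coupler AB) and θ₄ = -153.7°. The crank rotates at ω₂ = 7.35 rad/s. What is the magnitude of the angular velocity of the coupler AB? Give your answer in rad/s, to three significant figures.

2.60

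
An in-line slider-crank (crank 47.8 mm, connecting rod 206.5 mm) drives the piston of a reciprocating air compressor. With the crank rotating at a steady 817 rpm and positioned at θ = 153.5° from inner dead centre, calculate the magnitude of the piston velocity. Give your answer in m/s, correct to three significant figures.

ω = 2π·817/60 = 85.56 rad/s
For an in-line slider-crank, x = r cosθ + √(L² − r² sin²θ), so v = −rω sinθ·[1 + r cosθ/√(L² − r² sin²θ)].
With r = 0.0478 m, L = 0.2065 m, θ = 153.5°: √(L² − r² sin²θ) = 0.2054 m.
v = −0.0478·85.56·0.44620·[1 + 0.0478·-0.89493/0.2054] = -1.4447 m/s.
|v| = 1.4447 m/s.

1.44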